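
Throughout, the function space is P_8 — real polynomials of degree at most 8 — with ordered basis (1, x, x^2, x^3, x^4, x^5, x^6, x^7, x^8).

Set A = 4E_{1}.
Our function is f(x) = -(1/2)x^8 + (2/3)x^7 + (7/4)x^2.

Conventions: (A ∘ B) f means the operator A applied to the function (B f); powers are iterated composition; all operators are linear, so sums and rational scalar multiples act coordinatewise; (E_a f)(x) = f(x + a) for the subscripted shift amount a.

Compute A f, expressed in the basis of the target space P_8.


E_{1} f = -(1/2)x^8 - (10/3)x^7 - (28/3)x^6 - 14x^5 - (35/3)x^4 - (14/3)x^3 + (7/4)x^2 + (25/6)x + 23/12
(4E_{1}) f = -2x^8 - (40/3)x^7 - (112/3)x^6 - 56x^5 - (140/3)x^4 - (56/3)x^3 + 7x^2 + (50/3)x + 23/3

g(x) = -2x^8 - (40/3)x^7 - (112/3)x^6 - 56x^5 - (140/3)x^4 - (56/3)x^3 + 7x^2 + (50/3)x + 23/3


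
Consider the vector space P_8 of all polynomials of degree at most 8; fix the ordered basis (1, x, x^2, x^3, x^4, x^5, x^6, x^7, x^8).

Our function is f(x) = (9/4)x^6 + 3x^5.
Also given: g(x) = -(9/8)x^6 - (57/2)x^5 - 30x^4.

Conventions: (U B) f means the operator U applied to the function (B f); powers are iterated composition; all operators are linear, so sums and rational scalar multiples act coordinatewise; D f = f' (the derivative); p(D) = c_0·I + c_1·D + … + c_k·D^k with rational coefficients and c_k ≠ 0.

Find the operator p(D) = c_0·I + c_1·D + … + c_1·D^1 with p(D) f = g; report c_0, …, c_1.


p(D) = -(1/2)·I − 2·D, i.e. c_0 = -1/2, c_1 = -2

D^0 f = (9/4)x^6 + 3x^5
D^1 f = (27/2)x^5 + 15x^4
matching coefficients of g against c_0 f + c_1 Df + … from the top degree down determines the c_i
solution: c_0 = -1/2, c_1 = -2


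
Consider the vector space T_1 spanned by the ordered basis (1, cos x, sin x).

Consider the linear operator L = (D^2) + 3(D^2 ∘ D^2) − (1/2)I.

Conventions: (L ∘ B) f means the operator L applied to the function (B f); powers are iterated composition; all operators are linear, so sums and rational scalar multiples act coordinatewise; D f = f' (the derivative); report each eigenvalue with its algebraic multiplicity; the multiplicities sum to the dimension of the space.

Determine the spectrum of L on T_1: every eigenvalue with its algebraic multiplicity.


λ = -1/2 (multiplicity 1), λ = 3/2 (multiplicity 2)

image of 1: -1/2
image of cos x: (3/2)cos x
image of sin x: (3/2)sin x
the matrix is diagonal; its diagonal is (-1/2, 3/2, 3/2)
for a triangular matrix the eigenvalues are the diagonal entries, with algebraic multiplicity their repetition count


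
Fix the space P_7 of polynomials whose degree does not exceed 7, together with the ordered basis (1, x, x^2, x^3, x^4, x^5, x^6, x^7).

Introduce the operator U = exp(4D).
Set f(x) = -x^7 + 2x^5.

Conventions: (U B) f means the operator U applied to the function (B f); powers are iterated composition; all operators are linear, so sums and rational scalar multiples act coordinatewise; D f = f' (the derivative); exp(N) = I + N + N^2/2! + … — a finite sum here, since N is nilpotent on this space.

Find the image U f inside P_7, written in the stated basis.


g(x) = -x^7 - 28x^6 - 334x^5 - 2200x^4 - 8640x^3 - 20224x^2 - 26112x - 14336

order-1 term: -28x^6 + 40x^4
order-2 term: -336x^5 + 320x^3
order-3 term: -2240x^4 + 1280x^2
order-4 term: -8960x^3 + 2560x
order-5 term: -21504x^2 + 2048
order-6 term: -28672x
order-7 term: -16384
the series for exp(4D) f terminates at order 7
exp(4D) f = -x^7 - 28x^6 - 334x^5 - 2200x^4 - 8640x^3 - 20224x^2 - 26112x - 14336


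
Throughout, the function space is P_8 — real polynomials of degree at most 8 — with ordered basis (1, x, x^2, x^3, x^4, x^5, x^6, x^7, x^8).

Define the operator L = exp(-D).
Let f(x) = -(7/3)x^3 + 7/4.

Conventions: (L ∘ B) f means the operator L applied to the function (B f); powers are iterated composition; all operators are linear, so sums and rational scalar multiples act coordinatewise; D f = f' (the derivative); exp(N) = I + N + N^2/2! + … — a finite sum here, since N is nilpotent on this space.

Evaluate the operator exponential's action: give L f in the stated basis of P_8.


the image equals g(x) = -(7/3)x^3 + 7x^2 - 7x + 49/12

order-1 term: 7x^2
order-2 term: -7x
order-3 term: 7/3
the series for exp(-D) f terminates at order 3
exp(-D) f = -(7/3)x^3 + 7x^2 - 7x + 49/12


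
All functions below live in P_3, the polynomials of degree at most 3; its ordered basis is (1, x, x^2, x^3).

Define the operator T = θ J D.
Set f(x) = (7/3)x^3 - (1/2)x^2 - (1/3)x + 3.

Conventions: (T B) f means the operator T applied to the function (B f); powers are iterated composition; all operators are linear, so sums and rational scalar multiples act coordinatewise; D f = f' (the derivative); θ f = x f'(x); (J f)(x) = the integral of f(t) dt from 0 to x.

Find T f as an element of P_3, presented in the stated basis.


D f = 7x^2 - x - 1/3
J D f = (7/3)x^3 - (1/2)x^2 - (1/3)x
θ J D f = 7x^3 - x^2 - (1/3)x

g(x) = 7x^3 - x^2 - (1/3)x


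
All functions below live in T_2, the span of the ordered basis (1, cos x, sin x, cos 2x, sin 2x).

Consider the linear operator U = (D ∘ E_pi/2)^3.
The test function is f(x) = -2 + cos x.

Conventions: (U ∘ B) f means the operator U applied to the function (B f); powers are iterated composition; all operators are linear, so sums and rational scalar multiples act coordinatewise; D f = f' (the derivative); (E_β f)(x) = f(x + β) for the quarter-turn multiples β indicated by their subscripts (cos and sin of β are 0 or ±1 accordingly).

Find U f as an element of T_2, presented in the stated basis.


E_pi/2 f = -2 - sin x
D E_pi/2 f = -cos x
E_pi/2 (D ∘ E_pi/2) f = sin x
D E_pi/2 (D ∘ E_pi/2) f = cos x
E_pi/2 (D ∘ E_pi/2) (D ∘ E_pi/2) f = -sin x
D E_pi/2 (D ∘ E_pi/2) (D ∘ E_pi/2) f = -cos x

g(x) = -cos x


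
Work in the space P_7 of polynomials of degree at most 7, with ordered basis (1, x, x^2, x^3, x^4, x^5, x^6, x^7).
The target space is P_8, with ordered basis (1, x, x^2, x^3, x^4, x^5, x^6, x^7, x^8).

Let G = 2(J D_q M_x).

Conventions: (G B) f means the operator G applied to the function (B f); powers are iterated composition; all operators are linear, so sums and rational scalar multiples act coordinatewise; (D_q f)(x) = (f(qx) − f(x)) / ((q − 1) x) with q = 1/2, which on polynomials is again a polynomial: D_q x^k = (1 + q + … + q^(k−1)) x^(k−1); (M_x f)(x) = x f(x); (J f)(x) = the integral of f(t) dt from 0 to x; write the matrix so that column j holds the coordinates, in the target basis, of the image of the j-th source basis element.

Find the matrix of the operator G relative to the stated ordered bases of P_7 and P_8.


the matrix is [[0, 0, 0, 0, 0, 0, 0, 0]; [2, 0, 0, 0, 0, 0, 0, 0]; [0, 3/2, 0, 0, 0, 0, 0, 0]; [0, 0, 7/6, 0, 0, 0, 0, 0]; [0, 0, 0, 15/16, 0, 0, 0, 0]; [0, 0, 0, 0, 31/40, 0, 0, 0]; [0, 0, 0, 0, 0, 21/32, 0, 0]; [0, 0, 0, 0, 0, 0, 127/224, 0]; [0, 0, 0, 0, 0, 0, 0, 255/512]] (rows listed top to bottom)

image of 1: 2x
image of x: (3/2)x^2
image of x^2: (7/6)x^3
image of x^3: (15/16)x^4
image of x^4: (31/40)x^5
image of x^5: (21/32)x^6
image of x^6: (127/224)x^7
image of x^7: (255/512)x^8
each image's coordinates form column j of the matrix


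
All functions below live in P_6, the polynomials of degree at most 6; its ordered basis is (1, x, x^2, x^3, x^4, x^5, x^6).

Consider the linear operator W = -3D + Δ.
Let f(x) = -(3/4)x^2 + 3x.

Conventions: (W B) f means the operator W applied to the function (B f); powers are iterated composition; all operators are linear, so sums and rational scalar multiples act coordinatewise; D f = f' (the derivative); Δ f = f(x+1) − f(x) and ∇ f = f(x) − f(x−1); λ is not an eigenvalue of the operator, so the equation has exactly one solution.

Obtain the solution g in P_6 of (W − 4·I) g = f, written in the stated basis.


write g with unknown coordinates in the stated basis and equate coefficients in (W − 4·I) g = f
solving from the highest basis element down gives g = (3/16)x^2 - (15/16)x + 33/64
check: W g = -(3/4)x + 33/16
so W g − 4·g = -(3/4)x^2 + 3x = f ✓

g(x) = (3/16)x^2 - (15/16)x + 33/64


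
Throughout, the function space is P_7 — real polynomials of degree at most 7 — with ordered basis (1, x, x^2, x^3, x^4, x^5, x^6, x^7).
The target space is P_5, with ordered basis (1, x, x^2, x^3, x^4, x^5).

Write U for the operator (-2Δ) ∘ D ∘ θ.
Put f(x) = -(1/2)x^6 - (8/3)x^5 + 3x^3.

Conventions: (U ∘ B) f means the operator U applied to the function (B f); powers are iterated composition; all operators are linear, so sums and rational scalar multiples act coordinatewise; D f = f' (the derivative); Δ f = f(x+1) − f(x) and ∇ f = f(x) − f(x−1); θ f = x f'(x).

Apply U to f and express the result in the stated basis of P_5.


g(x) = 180x^4 + (2680/3)x^3 + 1160x^2 + (1816/3)x + 346/3

θ f = -3x^6 - (40/3)x^5 + 9x^3
D θ f = -18x^5 - (200/3)x^4 + 27x^2
Δ D θ f = -90x^4 - (1340/3)x^3 - 580x^2 - (908/3)x - 173/3
(-2Δ) D θ f = 180x^4 + (2680/3)x^3 + 1160x^2 + (1816/3)x + 346/3


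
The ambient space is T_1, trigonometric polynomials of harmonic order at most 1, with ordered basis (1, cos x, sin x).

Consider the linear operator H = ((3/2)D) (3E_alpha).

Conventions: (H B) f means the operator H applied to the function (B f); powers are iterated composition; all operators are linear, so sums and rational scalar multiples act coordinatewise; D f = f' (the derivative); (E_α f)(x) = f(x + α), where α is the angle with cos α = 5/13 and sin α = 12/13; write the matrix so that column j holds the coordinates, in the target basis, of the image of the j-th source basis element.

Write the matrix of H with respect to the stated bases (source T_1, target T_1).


the matrix is [[0, 0, 0]; [0, -54/13, 45/26]; [0, -45/26, -54/13]] (rows listed top to bottom)

image of 1: 0
image of cos x: -(54/13)cos x - (45/26)sin x
image of sin x: (45/26)cos x - (54/13)sin x
each image's coordinates form column j of the matrix


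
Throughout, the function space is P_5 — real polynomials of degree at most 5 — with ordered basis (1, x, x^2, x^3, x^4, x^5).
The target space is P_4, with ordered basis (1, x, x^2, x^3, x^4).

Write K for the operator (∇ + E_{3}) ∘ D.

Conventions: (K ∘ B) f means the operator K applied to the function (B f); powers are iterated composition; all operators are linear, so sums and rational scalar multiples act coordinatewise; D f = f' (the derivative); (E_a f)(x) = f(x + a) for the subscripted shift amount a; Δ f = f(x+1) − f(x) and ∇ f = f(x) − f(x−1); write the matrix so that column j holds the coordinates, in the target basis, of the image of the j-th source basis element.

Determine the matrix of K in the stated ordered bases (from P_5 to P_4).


the matrix is [[0, 1, 8, 24, 112, 400]; [0, 0, 2, 24, 96, 560]; [0, 0, 0, 3, 48, 240]; [0, 0, 0, 0, 4, 80]; [0, 0, 0, 0, 0, 5]] (rows listed top to bottom)

image of 1: 0
image of x: 1
image of x^2: 2x + 8
image of x^3: 3x^2 + 24x + 24
image of x^4: 4x^3 + 48x^2 + 96x + 112
image of x^5: 5x^4 + 80x^3 + 240x^2 + 560x + 400
each image's coordinates form column j of the matrix


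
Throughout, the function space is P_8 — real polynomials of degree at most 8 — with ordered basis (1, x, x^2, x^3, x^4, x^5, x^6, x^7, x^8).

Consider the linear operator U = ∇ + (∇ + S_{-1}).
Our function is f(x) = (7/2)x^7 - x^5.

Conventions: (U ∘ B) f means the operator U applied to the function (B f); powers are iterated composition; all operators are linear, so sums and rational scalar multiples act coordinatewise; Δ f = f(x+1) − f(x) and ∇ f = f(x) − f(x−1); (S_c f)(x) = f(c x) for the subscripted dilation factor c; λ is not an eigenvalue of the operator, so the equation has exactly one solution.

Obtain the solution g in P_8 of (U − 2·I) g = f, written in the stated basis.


the result is g(x) = -(7/6)x^7 - (49/3)x^6 - (146/3)x^5 - (235/3)x^4 - 75x^3 - (127/3)x^2 - 13x - 5/3

write g with unknown coordinates in the stated basis and equate coefficients in (U − 2·I) g = f
solving from the highest basis element down gives g = -(7/6)x^7 - (49/3)x^6 - (146/3)x^5 - (235/3)x^4 - 75x^3 - (127/3)x^2 - 13x - 5/3
check: U g = (7/6)x^7 - (98/3)x^6 - (295/3)x^5 - (470/3)x^4 - 150x^3 - (254/3)x^2 - 26x - 10/3
so U g − 2·g = (7/2)x^7 - x^5 = f ✓


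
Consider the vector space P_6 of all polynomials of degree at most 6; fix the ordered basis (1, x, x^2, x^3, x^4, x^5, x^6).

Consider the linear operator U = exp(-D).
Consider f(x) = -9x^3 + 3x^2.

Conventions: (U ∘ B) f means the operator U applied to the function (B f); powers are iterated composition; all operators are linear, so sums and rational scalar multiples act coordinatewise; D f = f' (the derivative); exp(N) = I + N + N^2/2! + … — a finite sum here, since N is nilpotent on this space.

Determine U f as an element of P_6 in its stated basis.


the result is g(x) = -9x^3 + 30x^2 - 33x + 12

order-1 term: 27x^2 - 6x
order-2 term: -27x + 3
order-3 term: 9
the series for exp(-D) f terminates at order 3
exp(-D) f = -9x^3 + 30x^2 - 33x + 12


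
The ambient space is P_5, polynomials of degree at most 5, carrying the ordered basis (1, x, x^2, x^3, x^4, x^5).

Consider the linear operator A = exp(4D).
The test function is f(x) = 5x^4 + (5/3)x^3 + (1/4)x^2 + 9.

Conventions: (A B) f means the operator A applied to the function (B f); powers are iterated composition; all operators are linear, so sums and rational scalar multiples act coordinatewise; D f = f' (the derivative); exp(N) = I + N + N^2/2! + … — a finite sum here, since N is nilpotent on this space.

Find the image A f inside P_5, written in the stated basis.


the result is g(x) = 5x^4 + (245/3)x^3 + (2001/4)x^2 + 1362x + 4199/3

order-1 term: 80x^3 + 20x^2 + 2x
order-2 term: 480x^2 + 80x + 4
order-3 term: 1280x + 320/3
order-4 term: 1280
the series for exp(4D) f terminates at order 4
exp(4D) f = 5x^4 + (245/3)x^3 + (2001/4)x^2 + 1362x + 4199/3


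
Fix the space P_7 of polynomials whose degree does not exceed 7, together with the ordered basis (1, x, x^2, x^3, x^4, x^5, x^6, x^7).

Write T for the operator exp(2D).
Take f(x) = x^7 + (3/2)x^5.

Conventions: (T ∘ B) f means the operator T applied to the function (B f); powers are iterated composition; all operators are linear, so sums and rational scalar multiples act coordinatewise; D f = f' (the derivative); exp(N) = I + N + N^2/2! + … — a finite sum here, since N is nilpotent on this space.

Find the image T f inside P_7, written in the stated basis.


order-1 term: 14x^6 + 15x^4
order-2 term: 84x^5 + 60x^3
order-3 term: 280x^4 + 120x^2
order-4 term: 560x^3 + 120x
order-5 term: 672x^2 + 48
order-6 term: 448x
order-7 term: 128
the series for exp(2D) f terminates at order 7
exp(2D) f = x^7 + 14x^6 + (171/2)x^5 + 295x^4 + 620x^3 + 792x^2 + 568x + 176

the image equals g(x) = x^7 + 14x^6 + (171/2)x^5 + 295x^4 + 620x^3 + 792x^2 + 568x + 176


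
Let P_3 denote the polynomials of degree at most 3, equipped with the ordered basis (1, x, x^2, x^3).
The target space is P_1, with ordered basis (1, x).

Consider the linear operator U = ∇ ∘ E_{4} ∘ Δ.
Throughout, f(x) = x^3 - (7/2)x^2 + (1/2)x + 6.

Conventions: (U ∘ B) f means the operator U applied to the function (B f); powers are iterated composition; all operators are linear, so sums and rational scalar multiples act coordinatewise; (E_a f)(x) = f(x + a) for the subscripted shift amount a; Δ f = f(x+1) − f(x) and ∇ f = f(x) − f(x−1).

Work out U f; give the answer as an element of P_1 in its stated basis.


Δ f = 3x^2 - 4x - 2
E_{4} Δ f = 3x^2 + 20x + 30
∇ (E_{4} ∘ Δ) f = 6x + 17

the result is g(x) = 6x + 17


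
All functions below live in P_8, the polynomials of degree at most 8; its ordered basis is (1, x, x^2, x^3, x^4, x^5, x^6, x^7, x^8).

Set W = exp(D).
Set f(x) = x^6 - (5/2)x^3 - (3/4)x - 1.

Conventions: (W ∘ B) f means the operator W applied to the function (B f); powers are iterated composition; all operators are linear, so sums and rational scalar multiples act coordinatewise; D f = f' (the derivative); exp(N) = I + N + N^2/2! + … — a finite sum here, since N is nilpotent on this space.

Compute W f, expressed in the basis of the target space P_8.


the result is g(x) = x^6 + 6x^5 + 15x^4 + (35/2)x^3 + (15/2)x^2 - (9/4)x - 13/4

order-1 term: 6x^5 - (15/2)x^2 - 3/4
order-2 term: 15x^4 - (15/2)x
order-3 term: 20x^3 - 5/2
order-4 term: 15x^2
order-5 term: 6x
order-6 term: 1
the series for exp(D) f terminates at order 6
exp(D) f = x^6 + 6x^5 + 15x^4 + (35/2)x^3 + (15/2)x^2 - (9/4)x - 13/4


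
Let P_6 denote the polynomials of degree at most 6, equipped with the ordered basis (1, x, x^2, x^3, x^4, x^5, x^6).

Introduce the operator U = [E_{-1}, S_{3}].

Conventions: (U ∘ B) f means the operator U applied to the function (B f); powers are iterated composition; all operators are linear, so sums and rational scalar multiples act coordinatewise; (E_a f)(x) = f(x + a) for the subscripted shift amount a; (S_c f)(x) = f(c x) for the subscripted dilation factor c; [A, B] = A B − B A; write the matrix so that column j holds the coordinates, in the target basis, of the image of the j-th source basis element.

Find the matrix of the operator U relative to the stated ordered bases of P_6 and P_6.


the matrix is [[0, -2, 8, -26, 80, -242, 728]; [0, 0, -12, 72, -312, 1200, -4356]; [0, 0, 0, -54, 432, -2340, 10800]; [0, 0, 0, 0, -216, 2160, -14040]; [0, 0, 0, 0, 0, -810, 9720]; [0, 0, 0, 0, 0, 0, -2916]; [0, 0, 0, 0, 0, 0, 0]] (rows listed top to bottom)

image of 1: 0
image of x: -2
image of x^2: -12x + 8
image of x^3: -54x^2 + 72x - 26
image of x^4: -216x^3 + 432x^2 - 312x + 80
image of x^5: -810x^4 + 2160x^3 - 2340x^2 + 1200x - 242
image of x^6: -2916x^5 + 9720x^4 - 14040x^3 + 10800x^2 - 4356x + 728
each image's coordinates form column j of the matrix


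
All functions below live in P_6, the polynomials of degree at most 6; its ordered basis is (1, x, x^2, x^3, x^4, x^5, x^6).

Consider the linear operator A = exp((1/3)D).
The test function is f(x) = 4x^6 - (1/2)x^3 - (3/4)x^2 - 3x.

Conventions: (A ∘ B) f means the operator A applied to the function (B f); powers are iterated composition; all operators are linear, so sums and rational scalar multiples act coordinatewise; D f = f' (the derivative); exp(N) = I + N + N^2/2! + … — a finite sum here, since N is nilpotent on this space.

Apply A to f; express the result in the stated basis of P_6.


order-1 term: 8x^5 - (1/2)x^2 - (1/2)x - 1
order-2 term: (20/3)x^4 - (1/6)x - 1/12
order-3 term: (80/27)x^3 - 1/54
order-4 term: (20/27)x^2
order-5 term: (8/81)x
order-6 term: 4/729
the series for exp((1/3)D) f terminates at order 6
exp((1/3)D) f = 4x^6 + 8x^5 + (20/3)x^4 + (133/54)x^3 - (55/108)x^2 - (289/81)x - 3197/2916

the image equals g(x) = 4x^6 + 8x^5 + (20/3)x^4 + (133/54)x^3 - (55/108)x^2 - (289/81)x - 3197/2916


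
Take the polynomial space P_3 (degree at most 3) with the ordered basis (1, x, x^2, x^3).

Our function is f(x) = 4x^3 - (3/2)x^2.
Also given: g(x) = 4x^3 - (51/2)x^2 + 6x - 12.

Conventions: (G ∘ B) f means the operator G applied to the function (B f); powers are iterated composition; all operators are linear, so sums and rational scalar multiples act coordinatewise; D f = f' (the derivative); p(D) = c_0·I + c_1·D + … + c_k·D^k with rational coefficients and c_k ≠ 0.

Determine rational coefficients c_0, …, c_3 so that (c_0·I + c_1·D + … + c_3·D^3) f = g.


c_0 = 1, c_1 = -2, c_2 = 0, c_3 = -1/2

D^0 f = 4x^3 - (3/2)x^2
D^1 f = 12x^2 - 3x
D^2 f = 24x - 3
D^3 f = 24
matching coefficients of g against c_0 f + c_1 Df + … from the top degree down determines the c_i
solution: c_0 = 1, c_1 = -2, c_2 = 0, c_3 = -1/2


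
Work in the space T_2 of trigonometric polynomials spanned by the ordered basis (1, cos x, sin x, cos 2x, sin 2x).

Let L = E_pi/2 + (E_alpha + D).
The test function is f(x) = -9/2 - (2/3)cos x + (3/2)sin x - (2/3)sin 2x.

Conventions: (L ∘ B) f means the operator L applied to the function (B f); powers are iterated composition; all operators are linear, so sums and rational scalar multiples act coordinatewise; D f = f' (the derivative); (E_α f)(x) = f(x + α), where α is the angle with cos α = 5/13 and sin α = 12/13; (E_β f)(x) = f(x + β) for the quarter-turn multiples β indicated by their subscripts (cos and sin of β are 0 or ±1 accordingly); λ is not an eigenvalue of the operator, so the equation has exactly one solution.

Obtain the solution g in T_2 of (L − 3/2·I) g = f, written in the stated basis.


the result is g(x) = -9 - (568/1527)cos x - (565/1527)sin x + (3664/35715)cos 2x + (1444/11905)sin 2x

write g with unknown coordinates in the stated basis and equate coefficients in (L − 3/2·I) g = f
solving from the highest basis element down gives g = -9 - (568/1527)cos x - (565/1527)sin x + (3664/35715)cos 2x + (1444/11905)sin 2x
check: L g = -18 - (1870/1527)cos x + (481/509)sin x + (1832/11905)cos 2x - (17312/35715)sin 2x
so L g − 3/2·g = -9/2 - (2/3)cos x + (3/2)sin x - (2/3)sin 2x = f ✓


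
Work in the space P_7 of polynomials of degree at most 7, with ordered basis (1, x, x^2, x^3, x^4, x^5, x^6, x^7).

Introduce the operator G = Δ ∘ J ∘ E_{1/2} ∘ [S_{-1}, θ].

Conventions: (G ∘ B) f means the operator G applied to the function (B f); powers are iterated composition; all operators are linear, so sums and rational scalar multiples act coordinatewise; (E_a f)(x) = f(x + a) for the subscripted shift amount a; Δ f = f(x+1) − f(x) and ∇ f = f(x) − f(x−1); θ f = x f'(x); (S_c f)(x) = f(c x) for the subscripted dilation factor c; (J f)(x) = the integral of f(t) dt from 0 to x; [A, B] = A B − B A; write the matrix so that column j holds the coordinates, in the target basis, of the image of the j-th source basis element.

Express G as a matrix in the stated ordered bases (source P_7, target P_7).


image of 1: 0
image of x: 0
image of x^2: 0
image of x^3: 0
image of x^4: 0
image of x^5: 0
image of x^6: 0
image of x^7: 0
each image's coordinates form column j of the matrix

the matrix is [[0, 0, 0, 0, 0, 0, 0, 0]; [0, 0, 0, 0, 0, 0, 0, 0]; [0, 0, 0, 0, 0, 0, 0, 0]; [0, 0, 0, 0, 0, 0, 0, 0]; [0, 0, 0, 0, 0, 0, 0, 0]; [0, 0, 0, 0, 0, 0, 0, 0]; [0, 0, 0, 0, 0, 0, 0, 0]; [0, 0, 0, 0, 0, 0, 0, 0]] (rows listed top to bottom)


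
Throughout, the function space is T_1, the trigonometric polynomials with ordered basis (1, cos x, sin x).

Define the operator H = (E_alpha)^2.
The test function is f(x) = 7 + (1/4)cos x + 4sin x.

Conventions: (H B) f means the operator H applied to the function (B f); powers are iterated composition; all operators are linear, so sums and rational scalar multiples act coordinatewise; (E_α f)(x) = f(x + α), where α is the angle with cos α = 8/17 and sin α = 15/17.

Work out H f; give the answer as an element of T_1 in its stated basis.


E_alpha f = 7 + (62/17)cos x + (113/68)sin x
E_alpha E_alpha f = 7 + (3679/1156)cos x - (704/289)sin x

the image equals g(x) = 7 + (3679/1156)cos x - (704/289)sin x


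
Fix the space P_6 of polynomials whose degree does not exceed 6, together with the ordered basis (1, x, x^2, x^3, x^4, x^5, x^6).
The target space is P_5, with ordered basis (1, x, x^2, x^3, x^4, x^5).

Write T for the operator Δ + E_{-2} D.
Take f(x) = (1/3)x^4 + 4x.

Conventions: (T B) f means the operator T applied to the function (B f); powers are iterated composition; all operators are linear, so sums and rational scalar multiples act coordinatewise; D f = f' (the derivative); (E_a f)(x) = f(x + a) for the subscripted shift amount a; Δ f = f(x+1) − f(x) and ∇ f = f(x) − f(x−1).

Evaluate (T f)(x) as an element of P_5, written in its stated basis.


Δ f = (4/3)x^3 + 2x^2 + (4/3)x + 13/3
D f = (4/3)x^3 + 4
E_{-2} D f = (4/3)x^3 - 8x^2 + 16x - 20/3
(Δ + E_{-2} D) f = (8/3)x^3 - 6x^2 + (52/3)x - 7/3

the image equals g(x) = (8/3)x^3 - 6x^2 + (52/3)x - 7/3


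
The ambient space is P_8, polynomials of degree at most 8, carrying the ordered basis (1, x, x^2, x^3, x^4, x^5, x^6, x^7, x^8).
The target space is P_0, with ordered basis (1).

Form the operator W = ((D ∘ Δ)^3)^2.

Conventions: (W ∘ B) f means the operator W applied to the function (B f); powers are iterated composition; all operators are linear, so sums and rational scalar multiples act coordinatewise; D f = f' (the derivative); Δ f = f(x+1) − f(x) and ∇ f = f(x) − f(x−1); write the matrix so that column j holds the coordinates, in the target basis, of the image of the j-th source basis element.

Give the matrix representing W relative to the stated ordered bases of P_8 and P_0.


the matrix is [[0, 0, 0, 0, 0, 0, 0, 0, 0]] (rows listed top to bottom)

image of 1: 0
image of x: 0
image of x^2: 0
image of x^3: 0
image of x^4: 0
image of x^5: 0
image of x^6: 0
image of x^7: 0
image of x^8: 0
each image's coordinates form column j of the matrix


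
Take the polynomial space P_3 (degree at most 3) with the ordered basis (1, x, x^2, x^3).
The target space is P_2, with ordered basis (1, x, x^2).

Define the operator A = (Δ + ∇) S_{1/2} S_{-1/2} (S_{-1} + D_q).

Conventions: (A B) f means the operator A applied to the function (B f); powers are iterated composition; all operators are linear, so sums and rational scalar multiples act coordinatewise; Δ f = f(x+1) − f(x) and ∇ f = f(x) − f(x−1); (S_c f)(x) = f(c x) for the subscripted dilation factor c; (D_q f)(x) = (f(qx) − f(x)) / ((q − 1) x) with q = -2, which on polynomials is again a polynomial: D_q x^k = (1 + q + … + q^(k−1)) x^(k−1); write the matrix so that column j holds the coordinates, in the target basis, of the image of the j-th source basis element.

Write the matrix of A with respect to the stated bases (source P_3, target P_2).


the matrix is [[0, 1/2, 1/2, 1/32]; [0, 0, 1/4, 3/4]; [0, 0, 0, 3/32]] (rows listed top to bottom)

image of 1: 0
image of x: 1/2
image of x^2: (1/4)x + 1/2
image of x^3: (3/32)x^2 + (3/4)x + 1/32
each image's coordinates form column j of the matrix


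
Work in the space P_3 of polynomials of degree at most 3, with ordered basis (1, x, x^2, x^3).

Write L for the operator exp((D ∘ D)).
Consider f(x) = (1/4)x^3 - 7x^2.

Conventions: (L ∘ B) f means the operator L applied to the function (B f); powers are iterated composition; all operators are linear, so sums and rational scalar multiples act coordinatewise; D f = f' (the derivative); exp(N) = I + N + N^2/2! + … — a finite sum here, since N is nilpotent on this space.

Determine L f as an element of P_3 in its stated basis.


order-1 term: (3/2)x - 14
the series for exp((D ∘ D)) f terminates at order 1
exp((D ∘ D)) f = (1/4)x^3 - 7x^2 + (3/2)x - 14

g(x) = (1/4)x^3 - 7x^2 + (3/2)x - 14


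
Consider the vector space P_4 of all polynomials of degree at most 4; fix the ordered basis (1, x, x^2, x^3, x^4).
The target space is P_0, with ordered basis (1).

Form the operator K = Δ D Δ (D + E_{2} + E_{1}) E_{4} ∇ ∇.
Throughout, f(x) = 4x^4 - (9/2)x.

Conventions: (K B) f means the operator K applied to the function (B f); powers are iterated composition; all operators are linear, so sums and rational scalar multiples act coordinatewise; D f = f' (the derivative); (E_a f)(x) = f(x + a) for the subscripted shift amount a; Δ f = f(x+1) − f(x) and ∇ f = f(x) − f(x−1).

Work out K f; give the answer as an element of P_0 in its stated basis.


the result is g(x) = 0

∇ f = 16x^3 - 24x^2 + 16x - 17/2
∇ ∇ f = 48x^2 - 96x + 56
E_{4} ∇ ∇ f = 48x^2 + 288x + 440
D (E_{4} ∇ ∇) f = 96x + 288
E_{2} (E_{4} ∇ ∇) f = 48x^2 + 480x + 1208
E_{1} (E_{4} ∇ ∇) f = 48x^2 + 384x + 776
(D + E_{2} + E_{1}) (E_{4} ∇ ∇) f = 96x^2 + 960x + 2272
Δ (D + E_{2} + E_{1}) (E_{4} ∇ ∇) f = 192x + 1056
D Δ (D + E_{2} + E_{1}) (E_{4} ∇ ∇) f = 192
Δ D Δ (D + E_{2} + E_{1}) (E_{4} ∇ ∇) f = 0


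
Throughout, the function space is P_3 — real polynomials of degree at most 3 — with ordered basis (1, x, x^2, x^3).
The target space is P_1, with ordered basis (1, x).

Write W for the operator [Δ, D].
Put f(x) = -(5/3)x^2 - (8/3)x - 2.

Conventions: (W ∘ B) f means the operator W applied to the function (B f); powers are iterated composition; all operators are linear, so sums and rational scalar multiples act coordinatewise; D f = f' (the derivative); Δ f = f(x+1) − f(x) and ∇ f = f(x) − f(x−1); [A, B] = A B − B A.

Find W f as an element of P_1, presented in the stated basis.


D f = -(10/3)x - 8/3
Δ D f = -10/3
Δ f = -(10/3)x - 13/3
D Δ f = -10/3
[Δ, D] f = 0

g(x) = 0


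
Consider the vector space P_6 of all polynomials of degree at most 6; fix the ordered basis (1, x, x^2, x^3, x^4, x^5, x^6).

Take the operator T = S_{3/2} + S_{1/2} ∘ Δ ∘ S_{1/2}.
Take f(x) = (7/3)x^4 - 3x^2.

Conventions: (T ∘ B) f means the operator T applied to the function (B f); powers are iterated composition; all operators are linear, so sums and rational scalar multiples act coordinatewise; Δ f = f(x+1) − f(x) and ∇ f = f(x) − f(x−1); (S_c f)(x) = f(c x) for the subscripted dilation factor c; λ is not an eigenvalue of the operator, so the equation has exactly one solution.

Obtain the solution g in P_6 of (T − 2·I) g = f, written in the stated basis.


write g with unknown coordinates in the stated basis and equate coefficients in (T − 2·I) g = f
solving from the highest basis element down gives g = (16/21)x^4 - (4/231)x^3 - (1891/154)x^2 - (5503/924)x - 2773/462
check: T g = (27/7)x^4 - (8/231)x^3 - (2122/77)x^2 - (5503/462)x - 2773/231
so T g − 2·g = (7/3)x^4 - 3x^2 = f ✓

the result is g(x) = (16/21)x^4 - (4/231)x^3 - (1891/154)x^2 - (5503/924)x - 2773/462


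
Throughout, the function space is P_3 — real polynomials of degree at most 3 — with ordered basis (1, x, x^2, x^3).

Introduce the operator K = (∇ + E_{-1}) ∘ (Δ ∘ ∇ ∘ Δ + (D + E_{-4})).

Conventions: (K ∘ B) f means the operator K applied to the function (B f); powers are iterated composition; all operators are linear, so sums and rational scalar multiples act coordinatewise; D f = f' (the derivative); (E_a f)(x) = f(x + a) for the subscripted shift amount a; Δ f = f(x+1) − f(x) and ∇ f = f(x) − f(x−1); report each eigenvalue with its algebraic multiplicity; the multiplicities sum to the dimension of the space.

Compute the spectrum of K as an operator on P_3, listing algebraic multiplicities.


image of 1: 1
image of x: x - 3
image of x^2: x^2 - 6x + 16
image of x^3: x^3 - 9x^2 + 48x - 58
the matrix is upper triangular; its diagonal is (1, 1, 1, 1)
for a triangular matrix the eigenvalues are the diagonal entries, with algebraic multiplicity their repetition count

λ = 1 (multiplicity 4)


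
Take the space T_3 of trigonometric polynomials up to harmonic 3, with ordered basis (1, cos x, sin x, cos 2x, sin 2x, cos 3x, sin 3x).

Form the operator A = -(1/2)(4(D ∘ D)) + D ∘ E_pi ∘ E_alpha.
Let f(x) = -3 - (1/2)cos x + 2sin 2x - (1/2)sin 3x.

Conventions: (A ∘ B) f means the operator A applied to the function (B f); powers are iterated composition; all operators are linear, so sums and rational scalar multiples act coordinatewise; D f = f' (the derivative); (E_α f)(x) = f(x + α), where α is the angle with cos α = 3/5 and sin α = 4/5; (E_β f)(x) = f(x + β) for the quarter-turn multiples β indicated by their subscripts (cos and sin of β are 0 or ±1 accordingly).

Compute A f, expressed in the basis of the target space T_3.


the result is g(x) = -(7/5)cos x - (3/10)sin x - (28/25)cos 2x + (304/25)sin 2x - (351/250)cos 3x - (1191/125)sin 3x

D f = (1/2)sin x + 4cos 2x - (3/2)cos 3x
D D f = (1/2)cos x - 8sin 2x + (9/2)sin 3x
(4(D ∘ D)) f = 2cos x - 32sin 2x + 18sin 3x
(-(1/2)(4(D ∘ D))) f = -cos x + 16sin 2x - 9sin 3x
E_alpha f = -3 - (3/10)cos x + (2/5)sin x + (48/25)cos 2x - (14/25)sin 2x - (22/125)cos 3x + (117/250)sin 3x
E_pi E_alpha f = -3 + (3/10)cos x - (2/5)sin x + (48/25)cos 2x - (14/25)sin 2x + (22/125)cos 3x - (117/250)sin 3x
D E_pi E_alpha f = -(2/5)cos x - (3/10)sin x - (28/25)cos 2x - (96/25)sin 2x - (351/250)cos 3x - (66/125)sin 3x
(-(1/2)(4(D ∘ D)) + D ∘ E_pi ∘ E_alpha) f = -(7/5)cos x - (3/10)sin x - (28/25)cos 2x + (304/25)sin 2x - (351/250)cos 3x - (1191/125)sin 3x


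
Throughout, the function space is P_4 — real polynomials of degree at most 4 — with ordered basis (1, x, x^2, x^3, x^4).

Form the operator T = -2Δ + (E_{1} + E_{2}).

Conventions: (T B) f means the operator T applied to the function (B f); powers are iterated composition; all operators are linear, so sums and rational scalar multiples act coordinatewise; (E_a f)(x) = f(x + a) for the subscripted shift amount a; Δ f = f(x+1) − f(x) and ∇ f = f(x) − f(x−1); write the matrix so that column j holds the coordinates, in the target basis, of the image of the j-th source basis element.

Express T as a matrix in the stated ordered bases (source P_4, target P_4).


image of 1: 2
image of x: 2x + 1
image of x^2: 2x^2 + 2x + 3
image of x^3: 2x^3 + 3x^2 + 9x + 7
image of x^4: 2x^4 + 4x^3 + 18x^2 + 28x + 15
each image's coordinates form column j of the matrix

the matrix is [[2, 1, 3, 7, 15]; [0, 2, 2, 9, 28]; [0, 0, 2, 3, 18]; [0, 0, 0, 2, 4]; [0, 0, 0, 0, 2]] (rows listed top to bottom)


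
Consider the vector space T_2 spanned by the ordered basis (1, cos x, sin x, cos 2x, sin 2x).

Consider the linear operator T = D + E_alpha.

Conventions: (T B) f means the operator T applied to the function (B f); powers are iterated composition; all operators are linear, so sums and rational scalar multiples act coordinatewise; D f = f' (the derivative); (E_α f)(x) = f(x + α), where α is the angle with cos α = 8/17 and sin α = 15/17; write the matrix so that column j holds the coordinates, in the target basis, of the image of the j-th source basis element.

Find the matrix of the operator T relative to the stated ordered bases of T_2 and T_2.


the matrix is [[1, 0, 0, 0, 0]; [0, 8/17, 32/17, 0, 0]; [0, -32/17, 8/17, 0, 0]; [0, 0, 0, -161/289, 818/289]; [0, 0, 0, -818/289, -161/289]] (rows listed top to bottom)

image of 1: 1
image of cos x: (8/17)cos x - (32/17)sin x
image of sin x: (32/17)cos x + (8/17)sin x
image of cos 2x: -(161/289)cos 2x - (818/289)sin 2x
image of sin 2x: (818/289)cos 2x - (161/289)sin 2x
each image's coordinates form column j of the matrix


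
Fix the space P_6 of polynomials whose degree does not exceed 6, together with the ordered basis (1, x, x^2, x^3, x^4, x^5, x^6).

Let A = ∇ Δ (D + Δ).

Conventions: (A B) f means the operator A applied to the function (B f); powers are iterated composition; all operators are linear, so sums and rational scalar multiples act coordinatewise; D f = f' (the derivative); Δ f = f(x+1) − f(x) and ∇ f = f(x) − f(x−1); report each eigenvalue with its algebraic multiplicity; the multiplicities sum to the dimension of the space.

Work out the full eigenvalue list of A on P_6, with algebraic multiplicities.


image of 1: 0
image of x: 0
image of x^2: 0
image of x^3: 12
image of x^4: 48x + 12
image of x^5: 120x^2 + 60x + 40
image of x^6: 240x^3 + 180x^2 + 240x + 60
the matrix is upper triangular; its diagonal is (0, 0, 0, 0, 0, 0, 0)
for a triangular matrix the eigenvalues are the diagonal entries, with algebraic multiplicity their repetition count

λ = 0 (multiplicity 7)


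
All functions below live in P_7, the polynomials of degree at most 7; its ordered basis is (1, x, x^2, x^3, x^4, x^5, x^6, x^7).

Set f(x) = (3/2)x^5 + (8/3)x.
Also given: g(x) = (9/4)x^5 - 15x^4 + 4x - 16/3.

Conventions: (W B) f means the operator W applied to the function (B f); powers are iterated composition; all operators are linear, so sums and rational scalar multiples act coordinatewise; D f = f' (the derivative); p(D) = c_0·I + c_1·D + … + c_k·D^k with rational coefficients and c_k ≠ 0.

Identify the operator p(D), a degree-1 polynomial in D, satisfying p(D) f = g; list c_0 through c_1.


c_0 = 3/2, c_1 = -2

D^0 f = (3/2)x^5 + (8/3)x
D^1 f = (15/2)x^4 + 8/3
matching coefficients of g against c_0 f + c_1 Df + … from the top degree down determines the c_i
solution: c_0 = 3/2, c_1 = -2


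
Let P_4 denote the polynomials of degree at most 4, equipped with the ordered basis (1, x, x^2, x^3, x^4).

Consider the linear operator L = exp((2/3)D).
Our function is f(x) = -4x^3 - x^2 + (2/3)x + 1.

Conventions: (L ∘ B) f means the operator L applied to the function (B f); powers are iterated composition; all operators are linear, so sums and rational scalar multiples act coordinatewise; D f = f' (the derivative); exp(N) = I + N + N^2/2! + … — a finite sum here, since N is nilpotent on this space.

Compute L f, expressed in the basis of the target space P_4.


order-1 term: -8x^2 - (4/3)x + 4/9
order-2 term: -(16/3)x - 4/9
order-3 term: -32/27
the series for exp((2/3)D) f terminates at order 3
exp((2/3)D) f = -4x^3 - 9x^2 - 6x - 5/27

g(x) = -4x^3 - 9x^2 - 6x - 5/27


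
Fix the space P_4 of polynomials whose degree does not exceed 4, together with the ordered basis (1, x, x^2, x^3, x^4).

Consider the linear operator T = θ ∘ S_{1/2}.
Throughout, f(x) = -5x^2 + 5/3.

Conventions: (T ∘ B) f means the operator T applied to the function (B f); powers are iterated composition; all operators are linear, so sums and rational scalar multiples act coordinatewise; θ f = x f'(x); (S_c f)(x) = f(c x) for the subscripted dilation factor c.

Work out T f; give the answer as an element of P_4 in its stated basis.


the image equals g(x) = -(5/2)x^2

S_{1/2} f = -(5/4)x^2 + 5/3
θ S_{1/2} f = -(5/2)x^2


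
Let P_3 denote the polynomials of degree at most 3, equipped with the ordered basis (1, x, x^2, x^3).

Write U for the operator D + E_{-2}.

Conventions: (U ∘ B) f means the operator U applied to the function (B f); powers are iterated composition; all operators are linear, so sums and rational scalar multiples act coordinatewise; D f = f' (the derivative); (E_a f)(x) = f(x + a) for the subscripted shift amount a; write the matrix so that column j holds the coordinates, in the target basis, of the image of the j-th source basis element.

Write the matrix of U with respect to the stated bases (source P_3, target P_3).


image of 1: 1
image of x: x - 1
image of x^2: x^2 - 2x + 4
image of x^3: x^3 - 3x^2 + 12x - 8
each image's coordinates form column j of the matrix

the matrix is [[1, -1, 4, -8]; [0, 1, -2, 12]; [0, 0, 1, -3]; [0, 0, 0, 1]] (rows listed top to bottom)


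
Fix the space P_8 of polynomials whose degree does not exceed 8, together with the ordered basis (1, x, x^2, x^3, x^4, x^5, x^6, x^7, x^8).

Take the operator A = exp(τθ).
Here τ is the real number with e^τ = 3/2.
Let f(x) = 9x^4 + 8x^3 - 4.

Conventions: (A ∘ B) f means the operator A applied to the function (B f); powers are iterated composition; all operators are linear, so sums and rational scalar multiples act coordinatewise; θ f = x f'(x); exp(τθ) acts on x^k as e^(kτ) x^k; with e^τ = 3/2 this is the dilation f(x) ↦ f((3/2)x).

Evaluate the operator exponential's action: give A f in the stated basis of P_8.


the image equals g(x) = (729/16)x^4 + 27x^3 - 4

exp(τθ) x^k = e^(kτ) x^k; with e^τ = 3/2 this sends x^k to (3/2)^k x^k
x^3 ↦ 27/8 x^3
x^4 ↦ 81/16 x^4
applying this coordinatewise to f: exp(τθ) f = (729/16)x^4 + 27x^3 - 4


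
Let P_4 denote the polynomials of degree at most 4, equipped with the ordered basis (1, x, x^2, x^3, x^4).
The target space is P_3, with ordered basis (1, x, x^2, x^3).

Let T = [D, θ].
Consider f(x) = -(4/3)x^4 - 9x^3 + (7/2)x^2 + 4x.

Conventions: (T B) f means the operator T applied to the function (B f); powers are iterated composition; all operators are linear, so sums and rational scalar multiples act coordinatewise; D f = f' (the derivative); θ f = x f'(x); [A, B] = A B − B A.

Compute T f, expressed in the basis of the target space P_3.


the result is g(x) = -(16/3)x^3 - 27x^2 + 7x + 4

θ f = -(16/3)x^4 - 27x^3 + 7x^2 + 4x
D θ f = -(64/3)x^3 - 81x^2 + 14x + 4
D f = -(16/3)x^3 - 27x^2 + 7x + 4
θ D f = -16x^3 - 54x^2 + 7x
[D, θ] f = -(16/3)x^3 - 27x^2 + 7x + 4


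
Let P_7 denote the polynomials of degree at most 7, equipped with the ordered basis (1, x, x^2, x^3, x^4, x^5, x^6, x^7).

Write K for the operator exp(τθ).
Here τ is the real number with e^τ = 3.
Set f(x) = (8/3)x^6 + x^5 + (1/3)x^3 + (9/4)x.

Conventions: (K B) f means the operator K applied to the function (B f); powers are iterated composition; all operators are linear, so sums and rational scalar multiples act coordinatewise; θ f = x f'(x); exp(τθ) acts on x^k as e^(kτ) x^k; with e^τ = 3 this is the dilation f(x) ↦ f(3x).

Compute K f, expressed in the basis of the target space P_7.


exp(τθ) x^k = e^(kτ) x^k; with e^τ = 3 this sends x^k to 3^k x^k
x ↦ 3 x
x^3 ↦ 27 x^3
x^5 ↦ 243 x^5
x^6 ↦ 729 x^6
applying this coordinatewise to f: exp(τθ) f = 1944x^6 + 243x^5 + 9x^3 + (27/4)x

the image equals g(x) = 1944x^6 + 243x^5 + 9x^3 + (27/4)x
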